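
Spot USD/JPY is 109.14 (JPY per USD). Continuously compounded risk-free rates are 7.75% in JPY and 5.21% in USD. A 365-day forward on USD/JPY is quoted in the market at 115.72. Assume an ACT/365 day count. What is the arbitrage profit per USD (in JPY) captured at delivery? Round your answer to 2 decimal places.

Fair forward: F* = S·e^(carry·T), with carry = (r_JPY − r_USD) = 0.0775 − 0.0521 = 0.0254
F* = 109.14 · e^(0.0254 × 365/365) = 109.14 · e^0.025400 = 109.14 × 1.025725 = 111.9476
Market 115.72 > fair 111.9476: forward overpriced → cash-and-carry (buy spot, short the forward).
At maturity, profit = |F_mkt − F*| = |115.72 − 111.9476| = 3.77 per USD (in JPY)

3.77 per USD (in JPY)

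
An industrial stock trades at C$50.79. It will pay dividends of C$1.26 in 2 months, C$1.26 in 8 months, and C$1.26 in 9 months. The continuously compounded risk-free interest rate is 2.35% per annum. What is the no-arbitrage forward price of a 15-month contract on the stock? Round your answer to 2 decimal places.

C$48.46

PV(dividends) I = 1.26·e^(−0.0235·2/12) + 1.26·e^(−0.0235·8/12) + 1.26·e^(−0.0235·9/12)
I = 1.2551 + 1.2404 + 1.2380 = 3.7335
F = (S − I)·e^(rT) = (50.79 − 3.7335) · e^(0.0235·15/12)
= 47.0565 · e^0.029375 = 47.0565 × 1.029811 = C$48.46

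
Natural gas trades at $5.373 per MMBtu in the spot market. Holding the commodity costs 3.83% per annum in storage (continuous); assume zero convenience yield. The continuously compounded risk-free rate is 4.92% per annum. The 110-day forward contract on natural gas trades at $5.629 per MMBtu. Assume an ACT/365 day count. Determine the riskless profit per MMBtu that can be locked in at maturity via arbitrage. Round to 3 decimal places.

$0.112 per MMBtu

Fair forward: F* = S·e^(carry·T), with carry = (r + u) = 0.0492 + 0.0383 = 0.0875
F* = 5.373 · e^(0.0875 × 110/365) = 5.373 · e^0.026370 = 5.373 × 1.026721 = $5.5166
Market $5.629 > fair $5.5166: forward overpriced → cash-and-carry (buy spot, short the forward).
At maturity, profit = |F_mkt − F*| = |5.629 − 5.5166| = $0.112 per MMBtu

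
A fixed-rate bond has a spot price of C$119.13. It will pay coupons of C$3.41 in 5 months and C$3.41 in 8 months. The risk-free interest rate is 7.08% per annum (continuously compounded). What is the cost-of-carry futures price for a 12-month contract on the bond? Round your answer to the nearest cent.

C$120.82

PV(coupons) I = 3.41·e^(−0.0708·5/12) + 3.41·e^(−0.0708·8/12)
I = 3.3109 + 3.2528 = 6.5637
F = (S − I)·e^(rT) = (119.13 − 6.5637) · e^(0.0708·12/12)
= 112.5663 · e^0.070800 = 112.5663 × 1.073367 = C$120.82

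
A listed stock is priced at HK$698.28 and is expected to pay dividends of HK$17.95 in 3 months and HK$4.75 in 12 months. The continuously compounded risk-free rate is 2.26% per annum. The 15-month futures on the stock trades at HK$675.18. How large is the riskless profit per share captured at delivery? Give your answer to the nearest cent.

PV(dividends) I = 17.95·e^(−0.0226·3/12) + 4.75·e^(−0.0226·12/12) = 22.4927
Fair futures F* = (S − I)·e^(rT) = (698.28 − 22.4927)·e^0.028250 = 675.7873 × 1.028653 = 695.1506
Market HK$675.18 < fair 695.1506: forward underpriced → reverse cash-and-carry (short the stock, invest proceeds at r, pay the dividends, go long the forward).
Profit at T = |F_mkt − F*| = |675.18 − 695.1506| = HK$19.97 per share

HK$19.97 per share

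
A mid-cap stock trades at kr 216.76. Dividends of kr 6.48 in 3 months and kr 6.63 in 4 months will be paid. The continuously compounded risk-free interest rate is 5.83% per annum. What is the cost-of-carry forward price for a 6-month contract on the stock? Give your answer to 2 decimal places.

PV(dividends) I = 6.48·e^(−0.0583·3/12) + 6.63·e^(−0.0583·4/12)
I = 6.3862 + 6.5024 = 12.8886
F = (S − I)·e^(rT) = (216.76 − 12.8886) · e^(0.0583·6/12)
= 203.8714 · e^0.029150 = 203.8714 × 1.029579 = kr 209.90

kr 209.90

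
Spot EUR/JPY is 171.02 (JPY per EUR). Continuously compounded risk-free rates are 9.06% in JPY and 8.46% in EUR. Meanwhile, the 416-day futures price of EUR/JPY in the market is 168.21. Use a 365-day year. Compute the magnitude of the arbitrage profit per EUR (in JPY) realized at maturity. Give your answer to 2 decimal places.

Fair futures: F* = S·e^(carry·T), with carry = (r_JPY − r_EUR) = 0.0906 − 0.0846 = 0.0060
F* = 171.02 · e^(0.0060 × 416/365) = 171.02 · e^0.006838 = 171.02 × 1.006861 = 172.1934
Market 168.21 < fair 172.1934: forward underpriced → reverse cash-and-carry (short spot, go long the forward).
At maturity, profit = |F_mkt − F*| = |168.21 − 172.1934| = 3.98 per EUR (in JPY)

3.98 per EUR (in JPY)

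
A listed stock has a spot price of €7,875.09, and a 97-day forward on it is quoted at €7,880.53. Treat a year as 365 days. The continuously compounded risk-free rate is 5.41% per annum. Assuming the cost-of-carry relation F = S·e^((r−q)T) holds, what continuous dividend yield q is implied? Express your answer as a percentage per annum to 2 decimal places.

From F = S·e^((r−q)T): (r − q) = ln(F/S)/T
ln(7880.53/7875.09) = ln(1.000691) = 0.000691
(r − q) = 0.000691 / (97/365) = 0.002600
q = r − ln(F/S)/T = 0.0541 − 0.002600 = 0.051500
q = 5.15%

5.15%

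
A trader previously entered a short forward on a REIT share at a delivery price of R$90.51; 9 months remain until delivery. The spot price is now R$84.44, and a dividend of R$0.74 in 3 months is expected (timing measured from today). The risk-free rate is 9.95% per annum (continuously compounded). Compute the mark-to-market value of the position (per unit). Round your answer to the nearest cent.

PV(remaining dividends) I = 0.74·e^(−0.0995·3/12) = 0.7218
Current forward F = (S − I)·e^(rT) = (84.44 − 0.7218)·e^(0.0995·9/12) = 83.7182 × 1.077480 = 90.2047
Value (long) = (F − K)·e^(−rT) = (90.2047 − 90.51) × 0.928091 = -0.2833
Short position value = −(long value) = R$0.28

R$0.28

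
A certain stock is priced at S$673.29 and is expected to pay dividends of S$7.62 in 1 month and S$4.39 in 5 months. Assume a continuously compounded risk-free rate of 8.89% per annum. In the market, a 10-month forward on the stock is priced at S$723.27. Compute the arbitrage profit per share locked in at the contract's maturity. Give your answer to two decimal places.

S$10.91 per share

PV(dividends) I = 7.62·e^(−0.0889·1/12) + 4.39·e^(−0.0889·5/12) = 11.7941
Fair forward F* = (S − I)·e^(rT) = (673.29 − 11.7941)·e^0.074083 = 661.4959 × 1.076896 = 712.3623
Market S$723.27 > fair 712.3623: forward overpriced → cash-and-carry (borrow at r, buy the stock and collect the dividends, short the forward).
Profit at T = |F_mkt − F*| = |723.27 − 712.3623| = S$10.91 per share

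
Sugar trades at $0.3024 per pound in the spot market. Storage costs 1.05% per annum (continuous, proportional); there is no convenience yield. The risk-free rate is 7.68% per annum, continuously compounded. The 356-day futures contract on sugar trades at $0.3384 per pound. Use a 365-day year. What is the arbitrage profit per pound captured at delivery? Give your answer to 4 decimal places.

Fair futures: F* = S·e^(carry·T), with carry = (r + u) = 0.0768 + 0.0105 = 0.0873
F* = 0.3024 · e^(0.0873 × 356/365) = 0.3024 · e^0.085147 = 0.3024 × 1.088877 = $0.3293
Market $0.3384 > fair $0.3293: forward overpriced → cash-and-carry (buy spot, short the forward).
At maturity, profit = |F_mkt − F*| = |0.3384 − 0.3293| = $0.0091 per pound

$0.0091 per pound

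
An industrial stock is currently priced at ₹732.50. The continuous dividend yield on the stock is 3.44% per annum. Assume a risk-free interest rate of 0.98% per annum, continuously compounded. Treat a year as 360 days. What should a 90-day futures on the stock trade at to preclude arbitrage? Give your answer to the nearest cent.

₹728.01

F = S·e^((r − q)T) = 732.50 · e^((0.0098 − 0.0344) × 90/360)
= 732.50 · e^-0.006150 = 732.50 × 0.993869
F = ₹728.01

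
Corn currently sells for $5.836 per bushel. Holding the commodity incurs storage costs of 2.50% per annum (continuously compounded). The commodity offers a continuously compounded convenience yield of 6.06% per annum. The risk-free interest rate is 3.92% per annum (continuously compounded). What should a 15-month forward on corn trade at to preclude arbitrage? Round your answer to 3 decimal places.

Net carry = r + u − y = 0.0392 + 0.0250 − 0.0606 = 0.0036
F = S·e^((r+u−y)T) = 5.836 · e^(0.0036 × 15/12) = 5.836 · e^0.004500
= 5.836 × 1.004510 = $5.862 per bushel

$5.862 per bushel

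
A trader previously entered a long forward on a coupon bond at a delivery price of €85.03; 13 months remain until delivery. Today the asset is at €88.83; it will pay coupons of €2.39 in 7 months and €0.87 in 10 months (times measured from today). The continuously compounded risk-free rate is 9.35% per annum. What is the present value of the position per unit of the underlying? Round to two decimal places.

€8.92

PV(remaining coupons) I = 2.39·e^(−0.0935·7/12) + 0.87·e^(−0.0935·10/12) = 3.0679
Current forward F = (S − I)·e^(rT) = (88.83 − 3.0679)·e^(0.0935·13/12) = 85.7621 × 1.106599 = 94.9043
Value (long) = (F − K)·e^(−rT) = (94.9043 − 85.03) × 0.903669 = 8.9231
Value = €8.92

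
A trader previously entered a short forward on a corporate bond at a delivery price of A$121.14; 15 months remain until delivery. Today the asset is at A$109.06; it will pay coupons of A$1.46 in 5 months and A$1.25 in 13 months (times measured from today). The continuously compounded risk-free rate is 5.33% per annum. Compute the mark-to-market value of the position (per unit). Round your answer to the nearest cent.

PV(remaining coupons) I = 1.46·e^(−0.0533·5/12) + 1.25·e^(−0.0533·13/12) = 2.6078
Current forward F = (S − I)·e^(rT) = (109.06 − 2.6078)·e^(0.0533·15/12) = 106.4522 × 1.068895 = 113.7862
Value (long) = (F − K)·e^(−rT) = (113.7862 − 121.14) × 0.935546 = -6.8798
Short position value = −(long value) = A$6.88

A$6.88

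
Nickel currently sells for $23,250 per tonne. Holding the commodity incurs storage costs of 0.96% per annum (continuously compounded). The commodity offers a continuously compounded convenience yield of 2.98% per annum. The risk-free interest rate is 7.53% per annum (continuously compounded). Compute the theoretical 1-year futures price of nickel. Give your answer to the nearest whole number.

$24,567 per tonne

Net carry = r + u − y = 0.0753 + 0.0096 − 0.0298 = 0.0551
F = S·e^((r+u−y)T) = 23250 · e^(0.0551 × 12/12) = 23250 · e^0.055100
= 23250 × 1.056646 = $24,567 per tonne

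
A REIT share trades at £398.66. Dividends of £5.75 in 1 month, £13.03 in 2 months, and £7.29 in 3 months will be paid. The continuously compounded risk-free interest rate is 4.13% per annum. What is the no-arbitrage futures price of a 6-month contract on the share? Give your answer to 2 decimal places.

PV(dividends) I = 5.75·e^(−0.0413·1/12) + 13.03·e^(−0.0413·2/12) + 7.29·e^(−0.0413·3/12)
I = 5.7302 + 12.9406 + 7.2151 = 25.8859
F = (S − I)·e^(rT) = (398.66 − 25.8859) · e^(0.0413·6/12)
= 372.7741 · e^0.020650 = 372.7741 × 1.020865 = £380.55

£380.55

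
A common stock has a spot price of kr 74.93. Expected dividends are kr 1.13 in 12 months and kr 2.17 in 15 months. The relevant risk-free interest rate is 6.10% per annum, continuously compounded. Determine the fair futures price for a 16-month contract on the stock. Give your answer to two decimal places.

PV(dividends) I = 1.13·e^(−0.0610·12/12) + 2.17·e^(−0.0610·15/12)
I = 1.0631 + 2.0107 = 3.0738
F = (S − I)·e^(rT) = (74.93 − 3.0738) · e^(0.0610·16/12)
= 71.8562 · e^0.081333 = 71.8562 × 1.084732 = kr 77.94

kr 77.94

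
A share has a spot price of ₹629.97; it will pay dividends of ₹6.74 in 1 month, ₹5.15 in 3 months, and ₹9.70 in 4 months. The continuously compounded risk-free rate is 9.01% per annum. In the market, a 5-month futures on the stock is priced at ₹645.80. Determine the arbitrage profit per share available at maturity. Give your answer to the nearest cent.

PV(dividends) I = 6.74·e^(−0.0901·1/12) + 5.15·e^(−0.0901·3/12) + 9.70·e^(−0.0901·4/12) = 21.1379
Fair futures F* = (S − I)·e^(rT) = (629.97 − 21.1379)·e^0.037542 = 608.8321 × 1.038256 = 632.1236
Market ₹645.80 > fair 632.1236: forward overpriced → cash-and-carry (borrow at r, buy the stock and collect the dividends, short the forward).
Profit at T = |F_mkt − F*| = |645.80 − 632.1236| = ₹13.68 per share

₹13.68 per share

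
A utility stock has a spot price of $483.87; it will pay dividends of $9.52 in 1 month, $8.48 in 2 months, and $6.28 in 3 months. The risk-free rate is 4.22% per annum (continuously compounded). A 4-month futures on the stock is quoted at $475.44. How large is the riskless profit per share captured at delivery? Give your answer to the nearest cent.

$9.18 per share

PV(dividends) I = 9.52·e^(−0.0422·1/12) + 8.48·e^(−0.0422·2/12) + 6.28·e^(−0.0422·3/12) = 24.1212
Fair futures F* = (S − I)·e^(rT) = (483.87 − 24.1212)·e^0.014067 = 459.7488 × 1.014166 = 466.2616
Market $475.44 > fair 466.2616: forward overpriced → cash-and-carry (borrow at r, buy the stock and collect the dividends, short the forward).
Profit at T = |F_mkt − F*| = |475.44 − 466.2616| = $9.18 per share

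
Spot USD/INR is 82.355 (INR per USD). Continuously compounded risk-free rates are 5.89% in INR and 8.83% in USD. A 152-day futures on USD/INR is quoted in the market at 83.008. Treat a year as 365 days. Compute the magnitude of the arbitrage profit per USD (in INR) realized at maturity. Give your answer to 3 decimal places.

1.655 per USD (in INR)

Fair futures: F* = S·e^(carry·T), with carry = (r_INR − r_USD) = 0.0589 − 0.0883 = -0.0294
F* = 82.355 · e^(-0.0294 × 152/365) = 82.355 · e^-0.012243 = 82.355 × 0.987832 = 81.3529
Market 83.008 > fair 81.3529: forward overpriced → cash-and-carry (buy spot, short the forward).
At maturity, profit = |F_mkt − F*| = |83.008 − 81.3529| = 1.655 per USD (in INR)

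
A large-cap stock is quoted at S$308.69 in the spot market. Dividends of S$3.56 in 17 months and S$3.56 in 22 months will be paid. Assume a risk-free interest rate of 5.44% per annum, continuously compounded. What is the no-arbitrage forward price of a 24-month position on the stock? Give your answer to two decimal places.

PV(dividends) I = 3.56·e^(−0.0544·17/12) + 3.56·e^(−0.0544·22/12)
I = 3.2959 + 3.2221 = 6.5180
F = (S − I)·e^(rT) = (308.69 − 6.5180) · e^(0.0544·24/12)
= 302.1720 · e^0.108800 = 302.1720 × 1.114939 = S$336.90

S$336.90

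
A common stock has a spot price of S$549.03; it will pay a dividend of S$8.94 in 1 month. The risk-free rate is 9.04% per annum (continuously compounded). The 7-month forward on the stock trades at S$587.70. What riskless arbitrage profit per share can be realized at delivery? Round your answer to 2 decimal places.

PV(dividends) I = 8.94·e^(−0.0904·1/12) = 8.8729
Fair forward F* = (S − I)·e^(rT) = (549.03 − 8.8729)·e^0.052733 = 540.1571 × 1.054148 = 569.4055
Market S$587.70 > fair 569.4055: forward overpriced → cash-and-carry (borrow at r, buy the stock and collect the dividends, short the forward).
Profit at T = |F_mkt − F*| = |587.70 − 569.4055| = S$18.29 per share

S$18.29 per share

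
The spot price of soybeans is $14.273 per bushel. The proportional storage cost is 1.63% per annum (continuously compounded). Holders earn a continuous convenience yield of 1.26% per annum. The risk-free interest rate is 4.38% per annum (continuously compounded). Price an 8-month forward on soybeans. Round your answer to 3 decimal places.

$14.732 per bushel

Net carry = r + u − y = 0.0438 + 0.0163 − 0.0126 = 0.0475
F = S·e^((r+u−y)T) = 14.273 · e^(0.0475 × 8/12) = 14.273 · e^0.031667
= 14.273 × 1.032174 = $14.732 per bushel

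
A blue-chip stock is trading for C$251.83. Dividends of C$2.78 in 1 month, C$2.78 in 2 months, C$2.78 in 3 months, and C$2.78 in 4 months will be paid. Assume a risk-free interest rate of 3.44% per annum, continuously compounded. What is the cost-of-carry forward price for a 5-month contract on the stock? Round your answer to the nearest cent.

C$244.27

PV(dividends) I = 2.78·e^(−0.0344·1/12) + 2.78·e^(−0.0344·2/12) + 2.78·e^(−0.0344·3/12) + 2.78·e^(−0.0344·4/12)
I = 2.7720 + 2.7641 + 2.7562 + 2.7483 = 11.0406
F = (S − I)·e^(rT) = (251.83 − 11.0406) · e^(0.0344·5/12)
= 240.7894 · e^0.014333 = 240.7894 × 1.014436 = C$244.27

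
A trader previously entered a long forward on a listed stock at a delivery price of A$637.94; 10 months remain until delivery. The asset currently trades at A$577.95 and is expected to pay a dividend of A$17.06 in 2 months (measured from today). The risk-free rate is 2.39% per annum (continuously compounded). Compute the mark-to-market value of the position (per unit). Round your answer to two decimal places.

-A$64.40

PV(remaining dividends) I = 17.06·e^(−0.0239·2/12) = 16.9922
Current forward F = (S − I)·e^(rT) = (577.95 − 16.9922)·e^(0.0239·10/12) = 560.9578 × 1.020116 = 572.2420
Value (long) = (F − K)·e^(−rT) = (572.2420 − 637.94) × 0.980280 = -64.4024
Value = -A$64.40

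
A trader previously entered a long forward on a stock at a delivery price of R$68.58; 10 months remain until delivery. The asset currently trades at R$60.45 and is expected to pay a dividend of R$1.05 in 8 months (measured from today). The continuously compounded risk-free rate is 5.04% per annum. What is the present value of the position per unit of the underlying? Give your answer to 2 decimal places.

-R$6.32

PV(remaining dividends) I = 1.05·e^(−0.0504·8/12) = 1.0153
Current forward F = (S − I)·e^(rT) = (60.45 − 1.0153)·e^(0.0504·10/12) = 59.4347 × 1.042894 = 61.9841
Value (long) = (F − K)·e^(−rT) = (61.9841 − 68.58) × 0.958870 = -6.3246
Value = -R$6.32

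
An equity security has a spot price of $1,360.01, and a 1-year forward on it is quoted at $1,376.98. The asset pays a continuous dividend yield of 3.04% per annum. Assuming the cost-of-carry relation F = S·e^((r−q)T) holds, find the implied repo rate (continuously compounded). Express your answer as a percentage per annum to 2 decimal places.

From F = S·e^((r−q)T): (r − q) = ln(F/S)/T
ln(1376.98/1360.01) = ln(1.012478) = 0.012401
(r − q) = 0.012401 / (1) = 0.012401
r = ln(F/S)/T + q = 0.012401 + 0.0304 = 0.042801
r = 4.28%

4.28%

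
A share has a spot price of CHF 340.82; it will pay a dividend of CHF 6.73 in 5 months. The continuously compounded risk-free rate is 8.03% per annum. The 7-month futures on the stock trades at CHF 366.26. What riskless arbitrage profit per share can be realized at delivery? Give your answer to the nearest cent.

CHF 15.92 per share

PV(dividends) I = 6.73·e^(−0.0803·5/12) = 6.5086
Fair futures F* = (S − I)·e^(rT) = (340.82 − 6.5086)·e^0.046842 = 334.3114 × 1.047956 = 350.3436
Market CHF 366.26 > fair 350.3436: forward overpriced → cash-and-carry (borrow at r, buy the stock and collect the dividends, short the forward).
Profit at T = |F_mkt − F*| = |366.26 − 350.3436| = CHF 15.92 per share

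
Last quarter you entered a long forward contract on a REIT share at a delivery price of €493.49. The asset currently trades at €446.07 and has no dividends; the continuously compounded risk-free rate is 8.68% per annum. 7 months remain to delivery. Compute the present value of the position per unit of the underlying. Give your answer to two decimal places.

-€23.06

Current fair forward for the remaining 7 months: F = S·e^(r·T), r = 0.0868
F = 446.07 · e^(0.0868 × 7/12) = 446.07 × 1.051937 = 469.2375
Value of long forward = (F − K)·e^(−rT) = (469.2375 − 493.49) · e^(−0.0868·7/12)
= -24.2525 × 0.950627 = -23.06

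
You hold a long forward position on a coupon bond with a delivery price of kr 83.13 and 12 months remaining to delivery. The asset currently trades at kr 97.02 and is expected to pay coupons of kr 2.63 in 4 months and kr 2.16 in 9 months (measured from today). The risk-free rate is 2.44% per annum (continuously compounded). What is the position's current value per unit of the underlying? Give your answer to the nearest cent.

kr 11.16

PV(remaining coupons) I = 2.63·e^(−0.0244·4/12) + 2.16·e^(−0.0244·9/12) = 4.7295
Current forward F = (S − I)·e^(rT) = (97.02 − 4.7295)·e^(0.0244·12/12) = 92.2905 × 1.024700 = 94.5701
Value (long) = (F − K)·e^(−rT) = (94.5701 − 83.13) × 0.975895 = 11.1643
Value = kr 11.16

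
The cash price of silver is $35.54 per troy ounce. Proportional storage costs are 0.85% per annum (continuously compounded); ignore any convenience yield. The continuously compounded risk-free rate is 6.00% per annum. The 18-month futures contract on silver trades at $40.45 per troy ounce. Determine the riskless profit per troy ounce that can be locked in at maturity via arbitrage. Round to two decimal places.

$1.06 per troy ounce

Fair futures: F* = S·e^(carry·T), with carry = (r + u) = 0.0600 + 0.0085 = 0.0685
F* = 35.54 · e^(0.0685 × 18/12) = 35.54 · e^0.102750 = 35.54 × 1.108214 = $39.3859
Market $40.45 > fair $39.3859: forward overpriced → cash-and-carry (buy spot, short the forward).
At maturity, profit = |F_mkt − F*| = |40.45 − 39.3859| = $1.06 per troy ounce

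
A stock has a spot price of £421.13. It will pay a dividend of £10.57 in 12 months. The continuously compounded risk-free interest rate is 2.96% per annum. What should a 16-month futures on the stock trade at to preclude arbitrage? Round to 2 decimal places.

PV(dividends) I = 10.57·e^(−0.0296·12/12)
I = 10.2617
F = (S − I)·e^(rT) = (421.13 − 10.2617) · e^(0.0296·16/12)
= 410.8683 · e^0.039467 = 410.8683 × 1.040256 = £427.41

£427.41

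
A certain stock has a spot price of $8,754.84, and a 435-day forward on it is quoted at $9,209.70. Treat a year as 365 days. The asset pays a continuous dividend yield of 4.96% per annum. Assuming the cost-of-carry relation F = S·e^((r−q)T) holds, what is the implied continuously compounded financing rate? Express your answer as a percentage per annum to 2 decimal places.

From F = S·e^((r−q)T): (r − q) = ln(F/S)/T
ln(9209.70/8754.84) = ln(1.051955) = 0.050650
(r − q) = 0.050650 / (435/365) = 0.042499
r = ln(F/S)/T + q = 0.042499 + 0.0496 = 0.092099
r = 9.21%

9.21%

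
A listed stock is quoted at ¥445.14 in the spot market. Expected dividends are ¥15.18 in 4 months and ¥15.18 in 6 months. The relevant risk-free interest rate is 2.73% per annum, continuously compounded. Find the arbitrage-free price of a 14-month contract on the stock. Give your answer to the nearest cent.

PV(dividends) I = 15.18·e^(−0.0273·4/12) + 15.18·e^(−0.0273·6/12)
I = 15.0425 + 14.9742 = 30.0167
F = (S − I)·e^(rT) = (445.14 − 30.0167) · e^(0.0273·14/12)
= 415.1233 · e^0.031850 = 415.1233 × 1.032363 = ¥428.56

¥428.56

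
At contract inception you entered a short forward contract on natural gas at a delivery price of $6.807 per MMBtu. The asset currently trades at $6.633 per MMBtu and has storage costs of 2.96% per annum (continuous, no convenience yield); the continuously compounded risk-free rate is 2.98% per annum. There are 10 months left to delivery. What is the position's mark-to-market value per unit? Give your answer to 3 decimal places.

Current fair forward for the remaining 10 months: F = S·e^((r + u)·T), (r + u) = 0.0298 + 0.0296 = 0.0594
F = 6.633 · e^(0.0594 × 10/12) = 6.633 × 1.050746 = 6.9696
Value of long forward = (F − K)·e^(−rT) = (6.9696 − 6.807) · e^(−0.0298·10/12)
= 0.1626 × 0.975472 = 0.159
Short position value = −(long value) = -$0.159

-$0.159 per MMBtu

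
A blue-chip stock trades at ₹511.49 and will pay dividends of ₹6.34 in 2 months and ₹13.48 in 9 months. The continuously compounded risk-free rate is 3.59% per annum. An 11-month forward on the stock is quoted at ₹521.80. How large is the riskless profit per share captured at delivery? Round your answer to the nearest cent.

PV(dividends) I = 6.34·e^(−0.0359·2/12) + 13.48·e^(−0.0359·9/12) = 19.4241
Fair forward F* = (S − I)·e^(rT) = (511.49 − 19.4241)·e^0.032908 = 492.0659 × 1.033455 = 508.5280
Market ₹521.80 > fair 508.5280: forward overpriced → cash-and-carry (borrow at r, buy the stock and collect the dividends, short the forward).
Profit at T = |F_mkt − F*| = |521.80 − 508.5280| = ₹13.27 per share

₹13.27 per share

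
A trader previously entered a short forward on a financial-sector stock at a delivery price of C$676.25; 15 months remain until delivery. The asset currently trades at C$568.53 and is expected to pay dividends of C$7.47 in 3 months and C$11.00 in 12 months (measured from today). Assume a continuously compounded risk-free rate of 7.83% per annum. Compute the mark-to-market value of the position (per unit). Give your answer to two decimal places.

PV(remaining dividends) I = 7.47·e^(−0.0783·3/12) + 11.00·e^(−0.0783·12/12) = 17.4968
Current forward F = (S − I)·e^(rT) = (568.53 − 17.4968)·e^(0.0783·15/12) = 551.0332 × 1.102825 = 607.6932
Value (long) = (F − K)·e^(−rT) = (607.6932 − 676.25) × 0.906762 = -62.1647
Short position value = −(long value) = C$62.16

C$62.16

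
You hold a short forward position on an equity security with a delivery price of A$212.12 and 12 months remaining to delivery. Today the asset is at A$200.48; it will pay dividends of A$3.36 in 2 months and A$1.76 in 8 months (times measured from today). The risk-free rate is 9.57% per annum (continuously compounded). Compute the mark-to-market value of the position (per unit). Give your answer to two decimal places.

PV(remaining dividends) I = 3.36·e^(−0.0957·2/12) + 1.76·e^(−0.0957·8/12) = 4.9581
Current forward F = (S − I)·e^(rT) = (200.48 − 4.9581)·e^(0.0957·12/12) = 195.5219 × 1.100429 = 215.1580
Value (long) = (F − K)·e^(−rT) = (215.1580 − 212.12) × 0.908737 = 2.7607
Short position value = −(long value) = -A$2.76

-A$2.76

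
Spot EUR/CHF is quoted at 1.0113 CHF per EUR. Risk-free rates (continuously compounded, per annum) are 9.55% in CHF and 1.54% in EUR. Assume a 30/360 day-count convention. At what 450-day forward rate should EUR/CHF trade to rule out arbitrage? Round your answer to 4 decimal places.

F = S·e^((r_CHF − r_EUR)T) = 1.0113 · e^((0.0955 − 0.0154) × 450/360)
= 1.0113 · e^0.100125 = 1.0113 × 1.105309
F = 1.1178 CHF per EUR

1.1178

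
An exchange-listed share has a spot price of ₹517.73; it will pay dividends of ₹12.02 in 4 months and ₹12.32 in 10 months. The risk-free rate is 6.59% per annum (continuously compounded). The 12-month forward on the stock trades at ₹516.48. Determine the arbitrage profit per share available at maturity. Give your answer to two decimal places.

₹11.50 per share

PV(dividends) I = 12.02·e^(−0.0659·4/12) + 12.32·e^(−0.0659·10/12) = 23.4205
Fair forward F* = (S − I)·e^(rT) = (517.73 − 23.4205)·e^0.065900 = 494.3095 × 1.068120 = 527.9819
Market ₹516.48 < fair 527.9819: forward underpriced → reverse cash-and-carry (short the stock, invest proceeds at r, pay the dividends, go long the forward).
Profit at T = |F_mkt − F*| = |516.48 − 527.9819| = ₹11.50 per share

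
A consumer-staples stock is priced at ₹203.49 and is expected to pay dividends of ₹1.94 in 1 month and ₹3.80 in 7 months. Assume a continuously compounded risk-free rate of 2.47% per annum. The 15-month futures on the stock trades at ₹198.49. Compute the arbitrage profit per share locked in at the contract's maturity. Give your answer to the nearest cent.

₹5.52 per share

PV(dividends) I = 1.94·e^(−0.0247·1/12) + 3.80·e^(−0.0247·7/12) = 5.6817
Fair futures F* = (S − I)·e^(rT) = (203.49 − 5.6817)·e^0.030875 = 197.8083 × 1.031357 = 204.0110
Market ₹198.49 < fair 204.0110: forward underpriced → reverse cash-and-carry (short the stock, invest proceeds at r, pay the dividends, go long the forward).
Profit at T = |F_mkt − F*| = |198.49 − 204.0110| = ₹5.52 per share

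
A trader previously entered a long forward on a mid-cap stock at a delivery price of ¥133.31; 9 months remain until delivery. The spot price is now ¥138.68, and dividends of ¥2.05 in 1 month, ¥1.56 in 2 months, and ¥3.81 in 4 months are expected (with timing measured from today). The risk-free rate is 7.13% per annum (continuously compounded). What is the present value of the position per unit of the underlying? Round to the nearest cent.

¥5.01

PV(remaining dividends) I = 2.05·e^(−0.0713·1/12) + 1.56·e^(−0.0713·2/12) + 3.81·e^(−0.0713·4/12) = 7.2999
Current forward F = (S − I)·e^(rT) = (138.68 − 7.2999)·e^(0.0713·9/12) = 131.3801 × 1.054931 = 138.5969
Value (long) = (F − K)·e^(−rT) = (138.5969 − 133.31) × 0.947930 = 5.0116
Value = ¥5.01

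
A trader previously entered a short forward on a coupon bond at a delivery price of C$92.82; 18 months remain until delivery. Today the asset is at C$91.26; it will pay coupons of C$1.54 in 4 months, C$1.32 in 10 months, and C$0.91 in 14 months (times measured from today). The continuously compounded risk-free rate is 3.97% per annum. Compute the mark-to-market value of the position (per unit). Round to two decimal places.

PV(remaining coupons) I = 1.54·e^(−0.0397·4/12) + 1.32·e^(−0.0397·10/12) + 0.91·e^(−0.0397·14/12) = 3.6656
Current forward F = (S − I)·e^(rT) = (91.26 − 3.6656)·e^(0.0397·18/12) = 87.5944 × 1.061359 = 92.9691
Value (long) = (F − K)·e^(−rT) = (92.9691 − 92.82) × 0.942188 = 0.1405
Short position value = −(long value) = -C$0.14

-C$0.14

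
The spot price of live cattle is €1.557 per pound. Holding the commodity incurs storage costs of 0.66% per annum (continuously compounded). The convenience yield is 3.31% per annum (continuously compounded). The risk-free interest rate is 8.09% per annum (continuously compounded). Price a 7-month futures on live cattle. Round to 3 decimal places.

Net carry = r + u − y = 0.0809 + 0.0066 − 0.0331 = 0.0544
F = S·e^((r+u−y)T) = 1.557 · e^(0.0544 × 7/12) = 1.557 · e^0.031733
= 1.557 × 1.032242 = €1.607 per pound

€1.607 per pound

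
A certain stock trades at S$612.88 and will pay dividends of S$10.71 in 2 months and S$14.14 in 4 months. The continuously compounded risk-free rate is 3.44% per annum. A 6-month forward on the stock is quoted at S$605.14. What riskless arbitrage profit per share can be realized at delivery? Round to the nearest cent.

PV(dividends) I = 10.71·e^(−0.0344·2/12) + 14.14·e^(−0.0344·4/12) = 24.6276
Fair forward F* = (S − I)·e^(rT) = (612.88 − 24.6276)·e^0.017200 = 588.2524 × 1.017349 = 598.4580
Market S$605.14 > fair 598.4580: forward overpriced → cash-and-carry (borrow at r, buy the stock and collect the dividends, short the forward).
Profit at T = |F_mkt − F*| = |605.14 − 598.4580| = S$6.68 per share

S$6.68 per share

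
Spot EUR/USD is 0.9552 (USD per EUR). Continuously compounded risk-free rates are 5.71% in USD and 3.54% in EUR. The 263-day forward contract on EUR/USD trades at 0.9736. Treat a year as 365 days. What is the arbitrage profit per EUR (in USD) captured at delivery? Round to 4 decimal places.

Fair forward: F* = S·e^(carry·T), with carry = (r_USD − r_EUR) = 0.0571 − 0.0354 = 0.0217
F* = 0.9552 · e^(0.0217 × 263/365) = 0.9552 · e^0.015636 = 0.9552 × 1.015759 = 0.9703
Market 0.9736 > fair 0.9703: forward overpriced → cash-and-carry (buy spot, short the forward).
At maturity, profit = |F_mkt − F*| = |0.9736 − 0.9703| = 0.0033 per EUR (in USD)

0.0033 per EUR (in USD)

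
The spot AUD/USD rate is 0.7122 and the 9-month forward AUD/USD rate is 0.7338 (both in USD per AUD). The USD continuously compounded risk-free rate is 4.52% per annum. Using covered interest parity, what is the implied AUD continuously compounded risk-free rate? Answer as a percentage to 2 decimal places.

0.54%

F = S·e^((r_USD − r_AUD)T) ⇒ r_AUD = r_USD − ln(F/S)/T
ln(0.7338/0.7122) = 0.029878; /(9/12) = 0.039837
r_AUD = 0.0452 − 0.039837 = 0.005363
r_AUD = 0.54%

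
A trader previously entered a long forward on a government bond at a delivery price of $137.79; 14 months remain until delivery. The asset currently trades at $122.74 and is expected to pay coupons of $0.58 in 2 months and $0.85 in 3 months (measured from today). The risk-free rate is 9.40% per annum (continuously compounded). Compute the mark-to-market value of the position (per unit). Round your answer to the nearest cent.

-$2.14

PV(remaining coupons) I = 0.58·e^(−0.0940·2/12) + 0.85·e^(−0.0940·3/12) = 1.4012
Current forward F = (S − I)·e^(rT) = (122.74 − 1.4012)·e^(0.0940·14/12) = 121.3388 × 1.115906 = 135.4027
Value (long) = (F − K)·e^(−rT) = (135.4027 − 137.79) × 0.896133 = -2.1393
Value = -$2.14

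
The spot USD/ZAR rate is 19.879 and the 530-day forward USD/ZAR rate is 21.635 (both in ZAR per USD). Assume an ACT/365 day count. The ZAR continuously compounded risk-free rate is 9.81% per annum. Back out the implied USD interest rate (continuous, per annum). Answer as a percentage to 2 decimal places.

3.98%

F = S·e^((r_ZAR − r_USD)T) ⇒ r_USD = r_ZAR − ln(F/S)/T
ln(21.635/19.879) = 0.084648; /(530/365) = 0.058295
r_USD = 0.0981 − 0.058295 = 0.039805
r_USD = 3.98%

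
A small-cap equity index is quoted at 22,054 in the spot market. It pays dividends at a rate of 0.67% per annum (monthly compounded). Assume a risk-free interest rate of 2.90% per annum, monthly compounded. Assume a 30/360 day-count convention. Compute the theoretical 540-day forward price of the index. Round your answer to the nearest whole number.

22,803

F = S · (1+r/12)^(12T) / (1+q/12)^(12T)
= 22054 × 1.044405 / 1.010098 = 22054 × 1.033964
F = 22,803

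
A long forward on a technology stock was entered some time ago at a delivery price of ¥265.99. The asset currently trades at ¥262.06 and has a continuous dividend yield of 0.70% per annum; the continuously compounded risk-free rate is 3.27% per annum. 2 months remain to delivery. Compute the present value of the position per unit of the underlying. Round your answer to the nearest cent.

-¥2.79

Current fair forward for the remaining 2 months: F = S·e^((r − q)·T), (r − q) = 0.0327 − 0.0070 = 0.0257
F = 262.06 · e^(0.0257 × 2/12) = 262.06 × 1.004293 = 263.1850
Value of long forward = (F − K)·e^(−rT) = (263.1850 − 265.99) · e^(−0.0327·2/12)
= -2.8050 × 0.994565 = -2.79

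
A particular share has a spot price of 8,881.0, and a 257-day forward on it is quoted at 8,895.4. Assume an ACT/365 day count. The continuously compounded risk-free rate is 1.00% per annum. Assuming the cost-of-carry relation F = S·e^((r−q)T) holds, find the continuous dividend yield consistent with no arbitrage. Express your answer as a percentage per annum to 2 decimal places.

From F = S·e^((r−q)T): (r − q) = ln(F/S)/T
ln(8895.4/8881.0) = ln(1.001621) = 0.001620
(r − q) = 0.001620 / (257/365) = 0.002301
q = r − ln(F/S)/T = 0.0100 − 0.002301 = 0.007699
q = 0.77%

0.77%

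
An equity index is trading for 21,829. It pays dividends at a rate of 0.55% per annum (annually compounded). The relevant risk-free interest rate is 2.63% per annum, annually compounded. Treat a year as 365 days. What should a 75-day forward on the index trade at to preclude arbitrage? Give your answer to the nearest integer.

21,921

F = S · (1+r)^T / (1+q)^T
= 21829 × 1.005349 / 1.001128 = 21829 × 1.004216
F = 21,921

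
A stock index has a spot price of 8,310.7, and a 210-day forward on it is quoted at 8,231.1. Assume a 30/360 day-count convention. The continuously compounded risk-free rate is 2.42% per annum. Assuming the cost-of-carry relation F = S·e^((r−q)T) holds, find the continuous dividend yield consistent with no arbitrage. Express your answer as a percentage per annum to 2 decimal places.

From F = S·e^((r−q)T): (r − q) = ln(F/S)/T
ln(8231.1/8310.7) = ln(0.990422) = -0.009624
(r − q) = -0.009624 / (210/360) = -0.016498
q = r − ln(F/S)/T = 0.0242 + 0.016498 = 0.040698
q = 4.07%

4.07%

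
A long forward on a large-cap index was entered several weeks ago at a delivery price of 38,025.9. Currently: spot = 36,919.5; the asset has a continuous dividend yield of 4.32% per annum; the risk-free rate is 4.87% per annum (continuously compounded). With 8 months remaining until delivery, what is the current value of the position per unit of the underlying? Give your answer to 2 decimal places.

-939.77

Current fair forward for the remaining 8 months: F = S·e^((r − q)·T), (r − q) = 0.0487 − 0.0432 = 0.0055
F = 36919.5 · e^(0.0055 × 8/12) = 36919.5 × 1.00367340 = 37055.1201
Value of long forward = (F − K)·e^(−rT) = (37055.1201 − 38025.9) · e^(−0.0487·8/12)
= -970.7799 × 0.96805472 = -939.77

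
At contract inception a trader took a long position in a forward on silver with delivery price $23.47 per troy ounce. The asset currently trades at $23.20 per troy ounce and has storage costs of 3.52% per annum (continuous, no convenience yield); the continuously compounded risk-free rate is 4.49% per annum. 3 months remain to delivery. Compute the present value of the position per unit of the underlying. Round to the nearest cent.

$0.20 per troy ounce

Current fair forward for the remaining 3 months: F = S·e^((r + u)·T), (r + u) = 0.0449 + 0.0352 = 0.0801
F = 23.20 · e^(0.0801 × 3/12) = 23.20 × 1.020227 = 23.6693
Value of long forward = (F − K)·e^(−rT) = (23.6693 − 23.47) · e^(−0.0449·3/12)
= 0.1993 × 0.988838 = 0.20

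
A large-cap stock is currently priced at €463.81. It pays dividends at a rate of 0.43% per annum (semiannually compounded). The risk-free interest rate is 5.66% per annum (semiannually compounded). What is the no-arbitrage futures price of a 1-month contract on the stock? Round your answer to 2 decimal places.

F = S · (1+r/2)^(2T) / (1+q/2)^(2T)
= 463.81 × 1.004662 / 1.000358 = 463.81 × 1.004302
F = €465.81

€465.81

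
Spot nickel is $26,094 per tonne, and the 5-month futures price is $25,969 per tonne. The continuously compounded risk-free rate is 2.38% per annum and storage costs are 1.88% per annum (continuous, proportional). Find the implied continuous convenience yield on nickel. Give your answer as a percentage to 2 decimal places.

F = S·e^((r+u−y)T) ⇒ (r+u−y) = ln(F/S)/T
ln(25969/26094) = -0.004802; /T ⇒ -0.011525
y = r + u − ln(F/S)/T = 0.0238 + 0.0188 + 0.011525 = 0.054125
y = 5.41%

5.41%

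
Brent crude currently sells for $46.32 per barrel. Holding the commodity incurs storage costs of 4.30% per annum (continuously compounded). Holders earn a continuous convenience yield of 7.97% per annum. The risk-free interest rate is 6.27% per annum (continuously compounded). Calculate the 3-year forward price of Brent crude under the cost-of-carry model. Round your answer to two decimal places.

Net carry = r + u − y = 0.0627 + 0.0430 − 0.0797 = 0.0260
F = S·e^((r+u−y)T) = 46.32 · e^(0.0260 × 3) = 46.32 · e^0.078000
= 46.32 × 1.081123 = $50.08 per barrel

$50.08 per barrel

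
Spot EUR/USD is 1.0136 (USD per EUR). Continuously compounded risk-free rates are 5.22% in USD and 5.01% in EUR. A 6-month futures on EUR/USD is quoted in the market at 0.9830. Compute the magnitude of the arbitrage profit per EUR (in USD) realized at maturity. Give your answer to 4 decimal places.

Fair futures: F* = S·e^(carry·T), with carry = (r_USD − r_EUR) = 0.0522 − 0.0501 = 0.0021
F* = 1.0136 · e^(0.0021 × 6/12) = 1.0136 · e^0.001050 = 1.0136 × 1.001051 = 1.0147
Market 0.9830 < fair 1.0147: forward underpriced → reverse cash-and-carry (short spot, go long the forward).
At maturity, profit = |F_mkt − F*| = |0.9830 − 1.0147| = 0.0317 per EUR (in USD)

0.0317 per EUR (in USD)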